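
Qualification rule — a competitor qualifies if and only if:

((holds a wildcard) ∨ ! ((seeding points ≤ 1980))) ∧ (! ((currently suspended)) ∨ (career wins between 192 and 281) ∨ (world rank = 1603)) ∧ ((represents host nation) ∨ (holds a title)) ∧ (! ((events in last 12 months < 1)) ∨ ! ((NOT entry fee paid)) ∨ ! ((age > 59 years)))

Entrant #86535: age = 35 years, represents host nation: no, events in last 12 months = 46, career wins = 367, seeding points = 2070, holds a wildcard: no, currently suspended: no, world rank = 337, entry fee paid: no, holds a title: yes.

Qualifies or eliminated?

Qualifies

Atomic conditions:
  holds a wildcard: no → false
  seeding points ≤ 1980: 2070 ≤ 1980 is false
  currently suspended: no → false
  career wins between 192 and 281: 367 in [192, 281] is false
  world rank = 1603: 337 == 1603 is false
  represents host nation: no → false
  holds a title: yes → true
  events in last 12 months < 1: 46 < 1 is false
  NOT entry fee paid: no → true
  age > 59 years: 35 > 59 is false
Combine:
[1.2] NOT false = true
[1] false OR true = true
[2.1] NOT false = true
[2] true OR false OR false = true
[3] false OR true = true
[4.1] NOT false = true
[4.2] NOT true = false
[4.3] NOT false = true
[4] true OR false OR true = true
[root] true AND true AND true AND true = true
Overall: true → qualifies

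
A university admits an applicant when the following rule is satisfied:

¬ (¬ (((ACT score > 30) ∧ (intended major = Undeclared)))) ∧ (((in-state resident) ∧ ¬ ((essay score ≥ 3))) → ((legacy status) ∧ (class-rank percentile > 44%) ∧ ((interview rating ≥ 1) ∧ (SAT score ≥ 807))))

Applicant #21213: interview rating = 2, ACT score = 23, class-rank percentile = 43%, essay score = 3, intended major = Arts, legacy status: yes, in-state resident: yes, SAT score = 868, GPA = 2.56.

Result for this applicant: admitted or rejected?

Rejected

Atomic conditions:
  ACT score > 30: 23 > 30 is false
  intended major = Undeclared: Arts == Undeclared is false
  in-state resident: yes → true
  essay score ≥ 3: 3 ≥ 3 is true
  legacy status: yes → true
  class-rank percentile > 44%: 43 > 44 is false
  interview rating ≥ 1: 2 ≥ 1 is true
  SAT score ≥ 807: 868 ≥ 807 is true
Combine:
[1.1.1] false AND false = false
[1.1] NOT false = true
[1] NOT true = false
[2.1.2] NOT true = false
[2.1] true AND false = false
[2.2.3] true AND true = true
[2.2] true AND false AND true = false
[2] false → false (antecedent false ⇒ implication holds) = true
[root] false AND true = false
Overall: false → rejected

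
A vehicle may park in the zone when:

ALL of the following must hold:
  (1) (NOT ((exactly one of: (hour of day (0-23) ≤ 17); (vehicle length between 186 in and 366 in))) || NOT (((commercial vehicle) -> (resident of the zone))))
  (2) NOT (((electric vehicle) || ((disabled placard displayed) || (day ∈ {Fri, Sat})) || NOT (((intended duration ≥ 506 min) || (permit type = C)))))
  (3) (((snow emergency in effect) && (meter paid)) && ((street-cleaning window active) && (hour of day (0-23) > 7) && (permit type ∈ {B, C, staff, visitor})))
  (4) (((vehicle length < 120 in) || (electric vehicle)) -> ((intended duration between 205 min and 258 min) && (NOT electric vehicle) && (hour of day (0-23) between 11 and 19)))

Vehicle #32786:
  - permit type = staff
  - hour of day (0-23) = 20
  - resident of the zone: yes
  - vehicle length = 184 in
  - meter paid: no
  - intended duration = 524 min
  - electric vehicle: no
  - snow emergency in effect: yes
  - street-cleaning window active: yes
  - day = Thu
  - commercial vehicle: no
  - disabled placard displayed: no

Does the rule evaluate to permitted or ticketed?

Atomic conditions:
  hour of day (0-23) ≤ 17: 20 ≤ 17 is false
  vehicle length between 186 in and 366 in: 184 in [186, 366] is false
  commercial vehicle: no → false
  resident of the zone: yes → true
  electric vehicle: no → false
  disabled placard displayed: no → false
  day ∈ {Fri, Sat}: Thu is not in the set → false
  intended duration ≥ 506 min: 524 ≥ 506 is true
  permit type = C: staff == C is false
  snow emergency in effect: yes → true
  meter paid: no → false
  street-cleaning window active: yes → true
  hour of day (0-23) > 7: 20 > 7 is true
  permit type ∈ {B, C, staff, visitor}: staff is in the set → true
  vehicle length < 120 in: 184 < 120 is false
  intended duration between 205 min and 258 min: 524 in [205, 258] is false
  NOT electric vehicle: no → true
  hour of day (0-23) between 11 and 19: 20 in [11, 19] is false
Combine:
[1.1.1] exactly-one(false, false) = false
[1.1] NOT false = true
[1.2.1] false → true (antecedent false ⇒ implication holds) = true
[1.2] NOT true = false
[1] true OR false = true
[2.1.2] false OR false = false
[2.1.3.1] true OR false = true
[2.1.3] NOT true = false
[2.1] false OR false OR false = false
[2] NOT false = true
[3.1] true AND false = false
[3.2] true AND true AND true = true
[3] false AND true = false
[4.1] false OR false = false
[4.2] false AND true AND false = false
[4] false → false (antecedent false ⇒ implication holds) = true
[root] true AND true AND false AND true = false
Overall: false → ticketed

Ticketed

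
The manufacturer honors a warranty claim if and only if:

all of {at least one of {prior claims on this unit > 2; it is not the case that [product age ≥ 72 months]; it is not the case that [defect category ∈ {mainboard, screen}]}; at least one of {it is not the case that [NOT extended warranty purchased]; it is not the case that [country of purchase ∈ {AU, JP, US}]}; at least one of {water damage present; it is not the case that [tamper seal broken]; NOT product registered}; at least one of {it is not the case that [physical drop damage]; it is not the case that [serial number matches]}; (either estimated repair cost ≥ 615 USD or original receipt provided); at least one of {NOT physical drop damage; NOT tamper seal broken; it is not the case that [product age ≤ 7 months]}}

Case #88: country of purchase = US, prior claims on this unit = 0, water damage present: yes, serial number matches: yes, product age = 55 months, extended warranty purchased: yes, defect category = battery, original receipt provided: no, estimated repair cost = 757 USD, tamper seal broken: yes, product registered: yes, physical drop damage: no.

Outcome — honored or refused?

Honored

Atomic conditions:
  prior claims on this unit > 2: 0 > 2 is false
  product age ≥ 72 months: 55 ≥ 72 is false
  defect category ∈ {mainboard, screen}: battery is not in the set → false
  NOT extended warranty purchased: yes → false
  country of purchase ∈ {AU, JP, US}: US is in the set → true
  water damage present: yes → true
  tamper seal broken: yes → true
  NOT product registered: yes → false
  physical drop damage: no → false
  serial number matches: yes → true
  estimated repair cost ≥ 615 USD: 757 ≥ 615 is true
  original receipt provided: no → false
  NOT physical drop damage: no → true
  NOT tamper seal broken: yes → false
  product age ≤ 7 months: 55 ≤ 7 is false
Combine:
[1.2] NOT false = true
[1.3] NOT false = true
[1] false OR true OR true = true
[2.1] NOT false = true
[2.2] NOT true = false
[2] true OR false = true
[3.2] NOT true = false
[3] true OR false OR false = true
[4.1] NOT false = true
[4.2] NOT true = false
[4] true OR false = true
[5] true OR false = true
[6.3] NOT false = true
[6] true OR false OR true = true
[root] true AND true AND true AND true AND true AND true = true
Overall: true → honored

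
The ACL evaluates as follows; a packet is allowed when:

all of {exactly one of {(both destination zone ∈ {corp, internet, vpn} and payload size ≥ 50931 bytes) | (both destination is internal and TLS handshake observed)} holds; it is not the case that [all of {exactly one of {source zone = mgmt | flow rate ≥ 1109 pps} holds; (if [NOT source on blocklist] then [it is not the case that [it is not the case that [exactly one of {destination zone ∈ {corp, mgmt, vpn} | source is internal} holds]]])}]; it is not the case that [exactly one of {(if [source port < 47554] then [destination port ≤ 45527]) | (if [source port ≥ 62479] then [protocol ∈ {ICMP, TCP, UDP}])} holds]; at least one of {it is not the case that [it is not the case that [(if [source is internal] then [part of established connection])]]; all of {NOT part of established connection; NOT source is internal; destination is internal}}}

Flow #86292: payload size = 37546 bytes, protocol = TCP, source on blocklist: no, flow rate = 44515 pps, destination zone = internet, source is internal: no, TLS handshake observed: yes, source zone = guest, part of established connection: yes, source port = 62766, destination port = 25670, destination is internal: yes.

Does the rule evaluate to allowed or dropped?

Allowed

Atomic conditions:
  destination zone ∈ {corp, internet, vpn}: internet is in the set → true
  payload size ≥ 50931 bytes: 37546 ≥ 50931 is false
  destination is internal: yes → true
  TLS handshake observed: yes → true
  source zone = mgmt: guest == mgmt is false
  flow rate ≥ 1109 pps: 44515 ≥ 1109 is true
  NOT source on blocklist: no → true
  destination zone ∈ {corp, mgmt, vpn}: internet is not in the set → false
  source is internal: no → false
  source port < 47554: 62766 < 47554 is false
  destination port ≤ 45527: 25670 ≤ 45527 is true
  source port ≥ 62479: 62766 ≥ 62479 is true
  protocol ∈ {ICMP, TCP, UDP}: TCP is in the set → true
  part of established connection: yes → true
  NOT part of established connection: yes → false
  NOT source is internal: no → true
Combine:
[1.1] true AND false = false
[1.2] true AND true = true
[1] exactly-one(false, true) = true
[2.1.1] exactly-one(false, true) = true
[2.1.2.2.1.1] exactly-one(false, false) = false
[2.1.2.2.1] NOT false = true
[2.1.2.2] NOT true = false
[2.1.2] true → false = false
[2.1] true AND false = false
[2] NOT false = true
[3.1.1] false → true (antecedent false ⇒ implication holds) = true
[3.1.2] true → true = true
[3.1] exactly-one(true, true) = false
[3] NOT false = true
[4.1.1.1] false → true (antecedent false ⇒ implication holds) = true
[4.1.1] NOT true = false
[4.1] NOT false = true
[4.2] false AND true AND true = false
[4] true OR false = true
[root] true AND true AND true AND true = true
Overall: true → allowed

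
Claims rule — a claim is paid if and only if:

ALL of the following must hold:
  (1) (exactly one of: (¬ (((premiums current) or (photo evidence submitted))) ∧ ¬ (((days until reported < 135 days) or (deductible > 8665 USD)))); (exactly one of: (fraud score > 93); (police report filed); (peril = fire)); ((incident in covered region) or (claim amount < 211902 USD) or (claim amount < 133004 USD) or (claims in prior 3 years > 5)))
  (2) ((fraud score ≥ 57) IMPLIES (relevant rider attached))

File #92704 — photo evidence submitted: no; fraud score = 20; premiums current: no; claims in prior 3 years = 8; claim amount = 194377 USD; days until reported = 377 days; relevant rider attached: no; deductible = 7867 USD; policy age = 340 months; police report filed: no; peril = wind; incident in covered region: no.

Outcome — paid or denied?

Denied

Atomic conditions:
  premiums current: no → false
  photo evidence submitted: no → false
  days until reported < 135 days: 377 < 135 is false
  deductible > 8665 USD: 7867 > 8665 is false
  fraud score > 93: 20 > 93 is false
  police report filed: no → false
  peril = fire: wind == fire is false
  incident in covered region: no → false
  claim amount < 211902 USD: 194377 < 211902 is true
  claim amount < 133004 USD: 194377 < 133004 is false
  claims in prior 3 years > 5: 8 > 5 is true
  fraud score ≥ 57: 20 ≥ 57 is false
  relevant rider attached: no → false
Combine:
[1.1.1.1] false OR false = false
[1.1.1] NOT false = true
[1.1.2.1] false OR false = false
[1.1.2] NOT false = true
[1.1] true AND true = true
[1.2] exactly-one(false, false, false) = false
[1.3] false OR true OR false OR true = true
[1] exactly-one(true, false, true) = false
[2] false → false (antecedent false ⇒ implication holds) = true
[root] false AND true = false
Overall: false → denied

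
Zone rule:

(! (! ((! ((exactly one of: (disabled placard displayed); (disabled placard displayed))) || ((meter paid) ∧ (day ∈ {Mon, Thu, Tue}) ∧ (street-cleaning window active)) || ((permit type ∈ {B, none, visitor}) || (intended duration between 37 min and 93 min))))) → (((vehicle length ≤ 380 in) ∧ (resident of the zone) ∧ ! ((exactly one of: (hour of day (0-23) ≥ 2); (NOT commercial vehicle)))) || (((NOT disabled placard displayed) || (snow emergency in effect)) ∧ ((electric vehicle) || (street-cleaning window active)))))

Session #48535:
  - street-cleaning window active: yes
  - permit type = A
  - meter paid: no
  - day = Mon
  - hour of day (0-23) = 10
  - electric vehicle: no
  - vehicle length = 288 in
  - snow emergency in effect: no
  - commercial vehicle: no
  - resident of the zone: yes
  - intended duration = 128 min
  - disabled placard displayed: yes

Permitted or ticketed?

Permitted

Atomic conditions:
  disabled placard displayed: yes → true
  meter paid: no → false
  day ∈ {Mon, Thu, Tue}: Mon is in the set → true
  street-cleaning window active: yes → true
  permit type ∈ {B, none, visitor}: A is not in the set → false
  intended duration between 37 min and 93 min: 128 in [37, 93] is false
  vehicle length ≤ 380 in: 288 ≤ 380 is true
  resident of the zone: yes → true
  hour of day (0-23) ≥ 2: 10 ≥ 2 is true
  NOT commercial vehicle: no → true
  NOT disabled placard displayed: yes → false
  snow emergency in effect: no → false
  electric vehicle: no → false
Combine:
[1.1.1.1.1] exactly-one(true, true) = false
[1.1.1.1] NOT false = true
[1.1.1.2] false AND true AND true = false
[1.1.1.3] false OR false = false
[1.1.1] true OR false OR false = true
[1.1] NOT true = false
[1] NOT false = true
[2.1.3.1] exactly-one(true, true) = false
[2.1.3] NOT false = true
[2.1] true AND true AND true = true
[2.2.1] false OR false = false
[2.2.2] false OR true = true
[2.2] false AND true = false
[2] true OR false = true
[root] true → true = true
Overall: true → permitted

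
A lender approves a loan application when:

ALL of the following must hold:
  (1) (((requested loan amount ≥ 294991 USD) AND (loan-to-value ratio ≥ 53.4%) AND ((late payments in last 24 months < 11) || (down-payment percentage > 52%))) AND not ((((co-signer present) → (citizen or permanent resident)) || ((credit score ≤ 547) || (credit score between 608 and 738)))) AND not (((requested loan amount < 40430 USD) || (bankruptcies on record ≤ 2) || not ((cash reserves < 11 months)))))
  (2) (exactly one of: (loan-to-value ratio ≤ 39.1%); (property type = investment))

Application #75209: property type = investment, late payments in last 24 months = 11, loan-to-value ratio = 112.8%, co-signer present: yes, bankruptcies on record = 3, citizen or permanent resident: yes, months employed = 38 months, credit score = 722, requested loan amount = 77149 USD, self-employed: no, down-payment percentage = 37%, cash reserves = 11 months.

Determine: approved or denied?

Denied

Atomic conditions:
  requested loan amount ≥ 294991 USD: 77149 ≥ 294991 is false
  loan-to-value ratio ≥ 53.4%: 112.8 ≥ 53.4 is true
  late payments in last 24 months < 11: 11 < 11 is false
  down-payment percentage > 52%: 37 > 52 is false
  co-signer present: yes → true
  citizen or permanent resident: yes → true
  credit score ≤ 547: 722 ≤ 547 is false
  credit score between 608 and 738: 722 in [608, 738] is true
  requested loan amount < 40430 USD: 77149 < 40430 is false
  bankruptcies on record ≤ 2: 3 ≤ 2 is false
  cash reserves < 11 months: 11 < 11 is false
  loan-to-value ratio ≤ 39.1%: 112.8 ≤ 39.1 is false
  property type = investment: investment == investment is true
Combine:
[1.1.3] false OR false = false
[1.1] false AND true AND false = false
[1.2.1.1] true → true = true
[1.2.1.2] false OR true = true
[1.2.1] true OR true = true
[1.2] NOT true = false
[1.3.1.3] NOT false = true
[1.3.1] false OR false OR true = true
[1.3] NOT true = false
[1] false AND false AND false = false
[2] exactly-one(false, true) = true
[root] false AND true = false
Overall: false → denied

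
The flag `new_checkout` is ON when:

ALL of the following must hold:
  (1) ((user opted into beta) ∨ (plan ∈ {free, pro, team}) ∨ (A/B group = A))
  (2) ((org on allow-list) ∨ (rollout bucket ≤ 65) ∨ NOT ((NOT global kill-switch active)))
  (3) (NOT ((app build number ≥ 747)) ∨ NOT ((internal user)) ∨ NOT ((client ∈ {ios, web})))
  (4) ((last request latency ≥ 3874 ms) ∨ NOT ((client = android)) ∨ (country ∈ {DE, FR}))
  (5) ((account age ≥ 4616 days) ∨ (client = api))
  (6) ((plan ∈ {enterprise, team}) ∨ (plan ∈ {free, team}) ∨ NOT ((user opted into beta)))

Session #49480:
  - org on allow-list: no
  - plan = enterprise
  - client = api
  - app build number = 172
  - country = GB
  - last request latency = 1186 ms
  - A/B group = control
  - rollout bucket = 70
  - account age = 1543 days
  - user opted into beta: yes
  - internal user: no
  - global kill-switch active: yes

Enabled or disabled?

Atomic conditions:
  user opted into beta: yes → true
  plan ∈ {free, pro, team}: enterprise is not in the set → false
  A/B group = A: control == A is false
  org on allow-list: no → false
  rollout bucket ≤ 65: 70 ≤ 65 is false
  NOT global kill-switch active: yes → false
  app build number ≥ 747: 172 ≥ 747 is false
  internal user: no → false
  client ∈ {ios, web}: api is not in the set → false
  last request latency ≥ 3874 ms: 1186 ≥ 3874 is false
  client = android: api == android is false
  country ∈ {DE, FR}: GB is not in the set → false
  account age ≥ 4616 days: 1543 ≥ 4616 is false
  client = api: api == api is true
  plan ∈ {enterprise, team}: enterprise is in the set → true
  plan ∈ {free, team}: enterprise is not in the set → false
Combine:
[1] true OR false OR false = true
[2.3] NOT false = true
[2] false OR false OR true = true
[3.1] NOT false = true
[3.2] NOT false = true
[3.3] NOT false = true
[3] true OR true OR true = true
[4.2] NOT false = true
[4] false OR true OR false = true
[5] false OR true = true
[6.3] NOT true = false
[6] true OR false OR false = true
[root] true AND true AND true AND true AND true AND true = true
Overall: true → enabled

Enabled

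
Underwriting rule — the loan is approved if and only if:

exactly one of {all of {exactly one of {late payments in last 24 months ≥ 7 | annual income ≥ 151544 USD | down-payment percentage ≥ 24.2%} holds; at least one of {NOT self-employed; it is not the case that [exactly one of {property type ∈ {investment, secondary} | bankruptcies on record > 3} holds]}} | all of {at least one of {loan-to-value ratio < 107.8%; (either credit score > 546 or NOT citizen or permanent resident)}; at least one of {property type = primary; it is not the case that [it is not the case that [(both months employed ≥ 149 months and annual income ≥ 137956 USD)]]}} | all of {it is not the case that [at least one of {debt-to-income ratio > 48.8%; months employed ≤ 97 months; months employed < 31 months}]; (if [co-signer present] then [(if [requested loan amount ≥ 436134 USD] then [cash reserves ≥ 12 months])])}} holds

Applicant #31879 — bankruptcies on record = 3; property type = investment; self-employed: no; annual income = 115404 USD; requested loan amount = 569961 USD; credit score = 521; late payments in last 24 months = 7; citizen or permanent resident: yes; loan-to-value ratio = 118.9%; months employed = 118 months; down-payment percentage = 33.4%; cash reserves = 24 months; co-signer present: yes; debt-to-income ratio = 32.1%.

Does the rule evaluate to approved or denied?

Approved

Atomic conditions:
  late payments in last 24 months ≥ 7: 7 ≥ 7 is true
  annual income ≥ 151544 USD: 115404 ≥ 151544 is false
  down-payment percentage ≥ 24.2%: 33.4 ≥ 24.2 is true
  NOT self-employed: no → true
  property type ∈ {investment, secondary}: investment is in the set → true
  bankruptcies on record > 3: 3 > 3 is false
  loan-to-value ratio < 107.8%: 118.9 < 107.8 is false
  credit score > 546: 521 > 546 is false
  NOT citizen or permanent resident: yes → false
  property type = primary: investment == primary is false
  months employed ≥ 149 months: 118 ≥ 149 is false
  annual income ≥ 137956 USD: 115404 ≥ 137956 is false
  debt-to-income ratio > 48.8%: 32.1 > 48.8 is false
  months employed ≤ 97 months: 118 ≤ 97 is false
  months employed < 31 months: 118 < 31 is false
  co-signer present: yes → true
  requested loan amount ≥ 436134 USD: 569961 ≥ 436134 is true
  cash reserves ≥ 12 months: 24 ≥ 12 is true
Combine:
[1.1] exactly-one(true, false, true) = false
[1.2.2.1] exactly-one(true, false) = true
[1.2.2] NOT true = false
[1.2] true OR false = true
[1] false AND true = false
[2.1.2] false OR false = false
[2.1] false OR false = false
[2.2.2.1.1] false AND false = false
[2.2.2.1] NOT false = true
[2.2.2] NOT true = false
[2.2] false OR false = false
[2] false AND false = false
[3.1.1] false OR false OR false = false
[3.1] NOT false = true
[3.2.2] true → true = true
[3.2] true → true = true
[3] true AND true = true
[root] exactly-one(false, false, true) = true
Overall: true → approved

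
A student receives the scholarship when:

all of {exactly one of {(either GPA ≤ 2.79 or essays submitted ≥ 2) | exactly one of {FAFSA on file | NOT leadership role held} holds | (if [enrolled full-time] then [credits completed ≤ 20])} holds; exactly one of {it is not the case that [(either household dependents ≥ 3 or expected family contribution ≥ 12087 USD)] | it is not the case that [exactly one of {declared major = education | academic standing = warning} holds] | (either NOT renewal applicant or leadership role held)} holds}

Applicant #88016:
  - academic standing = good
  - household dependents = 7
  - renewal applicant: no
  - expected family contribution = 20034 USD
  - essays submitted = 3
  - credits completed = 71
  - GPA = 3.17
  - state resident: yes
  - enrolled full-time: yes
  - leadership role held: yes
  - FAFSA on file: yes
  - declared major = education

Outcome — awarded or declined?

Declined

Atomic conditions:
  GPA ≤ 2.79: 3.17 ≤ 2.79 is false
  essays submitted ≥ 2: 3 ≥ 2 is true
  FAFSA on file: yes → true
  NOT leadership role held: yes → false
  enrolled full-time: yes → true
  credits completed ≤ 20: 71 ≤ 20 is false
  household dependents ≥ 3: 7 ≥ 3 is true
  expected family contribution ≥ 12087 USD: 20034 ≥ 12087 is true
  declared major = education: education == education is true
  academic standing = warning: good == warning is false
  NOT renewal applicant: no → true
  leadership role held: yes → true
Combine:
[1.1] false OR true = true
[1.2] exactly-one(true, false) = true
[1.3] true → false = false
[1] exactly-one(true, true, false) = false
[2.1.1] true OR true = true
[2.1] NOT true = false
[2.2.1] exactly-one(true, false) = true
[2.2] NOT true = false
[2.3] true OR true = true
[2] exactly-one(false, false, true) = true
[root] false AND true = false
Overall: false → declined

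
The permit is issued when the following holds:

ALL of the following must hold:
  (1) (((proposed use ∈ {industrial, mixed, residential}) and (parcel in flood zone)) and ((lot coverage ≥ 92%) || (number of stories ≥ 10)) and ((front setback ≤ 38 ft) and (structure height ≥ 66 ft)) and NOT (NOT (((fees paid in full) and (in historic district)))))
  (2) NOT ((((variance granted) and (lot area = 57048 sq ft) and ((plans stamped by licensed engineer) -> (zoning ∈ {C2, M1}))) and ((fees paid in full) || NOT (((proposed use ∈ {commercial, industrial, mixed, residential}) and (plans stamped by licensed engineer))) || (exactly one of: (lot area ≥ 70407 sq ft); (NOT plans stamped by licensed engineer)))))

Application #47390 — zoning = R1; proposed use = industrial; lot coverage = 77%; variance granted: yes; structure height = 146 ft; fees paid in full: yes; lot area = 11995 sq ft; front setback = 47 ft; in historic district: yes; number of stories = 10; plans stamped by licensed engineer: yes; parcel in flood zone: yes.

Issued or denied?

Atomic conditions:
  proposed use ∈ {industrial, mixed, residential}: industrial is in the set → true
  parcel in flood zone: yes → true
  lot coverage ≥ 92%: 77 ≥ 92 is false
  number of stories ≥ 10: 10 ≥ 10 is true
  front setback ≤ 38 ft: 47 ≤ 38 is false
  structure height ≥ 66 ft: 146 ≥ 66 is true
  fees paid in full: yes → true
  in historic district: yes → true
  variance granted: yes → true
  lot area = 57048 sq ft: 11995 == 57048 is false
  plans stamped by licensed engineer: yes → true
  zoning ∈ {C2, M1}: R1 is not in the set → false
  proposed use ∈ {commercial, industrial, mixed, residential}: industrial is in the set → true
  lot area ≥ 70407 sq ft: 11995 ≥ 70407 is false
  NOT plans stamped by licensed engineer: yes → false
Combine:
[1.1] true AND true = true
[1.2] false OR true = true
[1.3] false AND true = false
[1.4.1.1] true AND true = true
[1.4.1] NOT true = false
[1.4] NOT false = true
[1] true AND true AND false AND true = false
[2.1.1.3] true → false = false
[2.1.1] true AND false AND false = false
[2.1.2.2.1] true AND true = true
[2.1.2.2] NOT true = false
[2.1.2.3] exactly-one(false, false) = false
[2.1.2] true OR false OR false = true
[2.1] false AND true = false
[2] NOT false = true
[root] false AND true = false
Overall: false → denied

Denied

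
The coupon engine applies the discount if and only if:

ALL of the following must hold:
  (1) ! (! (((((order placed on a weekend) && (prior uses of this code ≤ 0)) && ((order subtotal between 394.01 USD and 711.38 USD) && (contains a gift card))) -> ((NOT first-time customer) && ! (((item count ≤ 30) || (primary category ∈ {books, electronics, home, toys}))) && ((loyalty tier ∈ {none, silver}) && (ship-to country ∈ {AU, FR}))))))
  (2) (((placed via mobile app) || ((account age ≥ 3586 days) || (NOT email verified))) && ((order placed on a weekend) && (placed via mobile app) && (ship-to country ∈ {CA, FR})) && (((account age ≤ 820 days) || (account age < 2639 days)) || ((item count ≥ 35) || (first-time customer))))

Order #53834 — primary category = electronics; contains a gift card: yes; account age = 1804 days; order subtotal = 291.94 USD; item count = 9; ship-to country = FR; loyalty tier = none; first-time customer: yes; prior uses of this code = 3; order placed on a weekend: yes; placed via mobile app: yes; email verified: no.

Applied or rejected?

Atomic conditions:
  order placed on a weekend: yes → true
  prior uses of this code ≤ 0: 3 ≤ 0 is false
  order subtotal between 394.01 USD and 711.38 USD: 291.94 in [394.01, 711.38] is false
  contains a gift card: yes → true
  NOT first-time customer: yes → false
  item count ≤ 30: 9 ≤ 30 is true
  primary category ∈ {books, electronics, home, toys}: electronics is in the set → true
  loyalty tier ∈ {none, silver}: none is in the set → true
  ship-to country ∈ {AU, FR}: FR is in the set → true
  placed via mobile app: yes → true
  account age ≥ 3586 days: 1804 ≥ 3586 is false
  NOT email verified: no → true
  ship-to country ∈ {CA, FR}: FR is in the set → true
  account age ≤ 820 days: 1804 ≤ 820 is false
  account age < 2639 days: 1804 < 2639 is true
  item count ≥ 35: 9 ≥ 35 is false
  first-time customer: yes → true
Combine:
[1.1.1.1.1] true AND false = false
[1.1.1.1.2] false AND true = false
[1.1.1.1] false AND false = false
[1.1.1.2.2.1] true OR true = true
[1.1.1.2.2] NOT true = false
[1.1.1.2.3] true AND true = true
[1.1.1.2] false AND false AND true = false
[1.1.1] false → false (antecedent false ⇒ implication holds) = true
[1.1] NOT true = false
[1] NOT false = true
[2.1.2] false OR true = true
[2.1] true OR true = true
[2.2] true AND true AND true = true
[2.3.1] false OR true = true
[2.3.2] false OR true = true
[2.3] true OR true = true
[2] true AND true AND true = true
[root] true AND true = true
Overall: true → applied

Applied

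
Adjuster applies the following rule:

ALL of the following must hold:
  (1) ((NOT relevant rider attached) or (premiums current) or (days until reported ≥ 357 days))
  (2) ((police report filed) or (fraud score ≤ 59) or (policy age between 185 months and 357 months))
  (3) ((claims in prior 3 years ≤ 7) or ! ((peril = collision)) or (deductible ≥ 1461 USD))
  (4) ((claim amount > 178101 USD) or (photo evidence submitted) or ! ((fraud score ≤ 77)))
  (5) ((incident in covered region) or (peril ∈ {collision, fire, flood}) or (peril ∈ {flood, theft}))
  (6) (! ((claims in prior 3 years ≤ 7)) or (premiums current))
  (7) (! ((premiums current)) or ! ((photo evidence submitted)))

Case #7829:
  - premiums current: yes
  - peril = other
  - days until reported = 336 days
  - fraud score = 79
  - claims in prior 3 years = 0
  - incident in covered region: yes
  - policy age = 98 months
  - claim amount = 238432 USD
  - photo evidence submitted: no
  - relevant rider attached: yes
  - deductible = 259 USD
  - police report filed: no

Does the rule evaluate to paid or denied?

Atomic conditions:
  NOT relevant rider attached: yes → false
  premiums current: yes → true
  days until reported ≥ 357 days: 336 ≥ 357 is false
  police report filed: no → false
  fraud score ≤ 59: 79 ≤ 59 is false
  policy age between 185 months and 357 months: 98 in [185, 357] is false
  claims in prior 3 years ≤ 7: 0 ≤ 7 is true
  peril = collision: other == collision is false
  deductible ≥ 1461 USD: 259 ≥ 1461 is false
  claim amount > 178101 USD: 238432 > 178101 is true
  photo evidence submitted: no → false
  fraud score ≤ 77: 79 ≤ 77 is false
  incident in covered region: yes → true
  peril ∈ {collision, fire, flood}: other is not in the set → false
  peril ∈ {flood, theft}: other is not in the set → false
Combine:
[1] false OR true OR false = true
[2] false OR false OR false = false
[3.2] NOT false = true
[3] true OR true OR false = true
[4.3] NOT false = true
[4] true OR false OR true = true
[5] true OR false OR false = true
[6.1] NOT true = false
[6] false OR true = true
[7.1] NOT true = false
[7.2] NOT false = true
[7] false OR true = true
[root] true AND false AND true AND true AND true AND true AND true = false
Overall: false → denied

Denied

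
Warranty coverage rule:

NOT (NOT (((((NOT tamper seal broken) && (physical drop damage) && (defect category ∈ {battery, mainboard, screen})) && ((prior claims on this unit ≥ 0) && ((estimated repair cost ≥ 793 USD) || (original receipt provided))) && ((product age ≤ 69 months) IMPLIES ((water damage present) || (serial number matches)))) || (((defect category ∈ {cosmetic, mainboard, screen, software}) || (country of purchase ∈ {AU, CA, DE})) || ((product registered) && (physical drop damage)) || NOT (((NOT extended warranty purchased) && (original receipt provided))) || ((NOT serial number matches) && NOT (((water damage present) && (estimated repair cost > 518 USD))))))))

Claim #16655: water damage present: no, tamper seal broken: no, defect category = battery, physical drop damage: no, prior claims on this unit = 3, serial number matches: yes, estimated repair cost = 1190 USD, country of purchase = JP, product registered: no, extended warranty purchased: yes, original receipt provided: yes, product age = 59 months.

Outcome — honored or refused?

Atomic conditions:
  NOT tamper seal broken: no → true
  physical drop damage: no → false
  defect category ∈ {battery, mainboard, screen}: battery is in the set → true
  prior claims on this unit ≥ 0: 3 ≥ 0 is true
  estimated repair cost ≥ 793 USD: 1190 ≥ 793 is true
  original receipt provided: yes → true
  product age ≤ 69 months: 59 ≤ 69 is true
  water damage present: no → false
  serial number matches: yes → true
  defect category ∈ {cosmetic, mainboard, screen, software}: battery is not in the set → false
  country of purchase ∈ {AU, CA, DE}: JP is not in the set → false
  product registered: no → false
  NOT extended warranty purchased: yes → false
  NOT serial number matches: yes → false
  estimated repair cost > 518 USD: 1190 > 518 is true
Combine:
[1.1.1.1] true AND false AND true = false
[1.1.1.2.2] true OR true = true
[1.1.1.2] true AND true = true
[1.1.1.3.2] false OR true = true
[1.1.1.3] true → true = true
[1.1.1] false AND true AND true = false
[1.1.2.1] false OR false = false
[1.1.2.2] false AND false = false
[1.1.2.3.1] false AND true = false
[1.1.2.3] NOT false = true
[1.1.2.4.2.1] false AND true = false
[1.1.2.4.2] NOT false = true
[1.1.2.4] false AND true = false
[1.1.2] false OR false OR true OR false = true
[1.1] false OR true = true
[1] NOT true = false
[root] NOT false = true
Overall: true → honored

Honored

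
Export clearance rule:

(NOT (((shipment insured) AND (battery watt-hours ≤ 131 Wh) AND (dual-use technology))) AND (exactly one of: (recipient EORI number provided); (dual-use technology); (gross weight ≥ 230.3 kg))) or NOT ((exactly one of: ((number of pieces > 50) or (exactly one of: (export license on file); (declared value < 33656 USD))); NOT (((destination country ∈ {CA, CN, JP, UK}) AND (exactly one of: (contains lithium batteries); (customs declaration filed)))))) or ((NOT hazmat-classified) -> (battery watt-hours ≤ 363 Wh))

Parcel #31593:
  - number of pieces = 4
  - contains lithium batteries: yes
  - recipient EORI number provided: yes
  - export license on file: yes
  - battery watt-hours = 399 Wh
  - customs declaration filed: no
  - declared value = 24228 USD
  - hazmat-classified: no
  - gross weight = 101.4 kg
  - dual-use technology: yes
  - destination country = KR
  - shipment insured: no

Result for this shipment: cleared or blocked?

Blocked

Atomic conditions:
  shipment insured: no → false
  battery watt-hours ≤ 131 Wh: 399 ≤ 131 is false
  dual-use technology: yes → true
  recipient EORI number provided: yes → true
  gross weight ≥ 230.3 kg: 101.4 ≥ 230.3 is false
  number of pieces > 50: 4 > 50 is false
  export license on file: yes → true
  declared value < 33656 USD: 24228 < 33656 is true
  destination country ∈ {CA, CN, JP, UK}: KR is not in the set → false
  contains lithium batteries: yes → true
  customs declaration filed: no → false
  NOT hazmat-classified: no → true
  battery watt-hours ≤ 363 Wh: 399 ≤ 363 is false
Combine:
[1.1.1] false AND false AND true = false
[1.1] NOT false = true
[1.2] exactly-one(true, true, false) = false
[1] true AND false = false
[2.1.1.2] exactly-one(true, true) = false
[2.1.1] false OR false = false
[2.1.2.1.2] exactly-one(true, false) = true
[2.1.2.1] false AND true = false
[2.1.2] NOT false = true
[2.1] exactly-one(false, true) = true
[2] NOT true = false
[3] true → false = false
[root] false OR false OR false = false
Overall: false → blocked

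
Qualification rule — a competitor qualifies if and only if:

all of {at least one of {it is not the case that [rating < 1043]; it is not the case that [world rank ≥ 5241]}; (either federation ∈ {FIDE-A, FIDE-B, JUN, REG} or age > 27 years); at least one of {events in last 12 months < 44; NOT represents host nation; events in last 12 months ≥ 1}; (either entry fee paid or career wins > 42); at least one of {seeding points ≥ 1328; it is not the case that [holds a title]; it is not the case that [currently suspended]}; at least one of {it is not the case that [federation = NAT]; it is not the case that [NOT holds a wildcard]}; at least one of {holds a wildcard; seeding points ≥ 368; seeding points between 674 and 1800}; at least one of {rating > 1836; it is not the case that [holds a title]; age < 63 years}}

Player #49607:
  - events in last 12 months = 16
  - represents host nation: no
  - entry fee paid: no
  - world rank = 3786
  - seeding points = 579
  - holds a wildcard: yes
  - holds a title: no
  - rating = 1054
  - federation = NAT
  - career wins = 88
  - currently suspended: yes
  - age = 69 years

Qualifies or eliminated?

Qualifies

Atomic conditions:
  rating < 1043: 1054 < 1043 is false
  world rank ≥ 5241: 3786 ≥ 5241 is false
  federation ∈ {FIDE-A, FIDE-B, JUN, REG}: NAT is not in the set → false
  age > 27 years: 69 > 27 is true
  events in last 12 months < 44: 16 < 44 is true
  NOT represents host nation: no → true
  events in last 12 months ≥ 1: 16 ≥ 1 is true
  entry fee paid: no → false
  career wins > 42: 88 > 42 is true
  seeding points ≥ 1328: 579 ≥ 1328 is false
  holds a title: no → false
  currently suspended: yes → true
  federation = NAT: NAT == NAT is true
  NOT holds a wildcard: yes → false
  holds a wildcard: yes → true
  seeding points ≥ 368: 579 ≥ 368 is true
  seeding points between 674 and 1800: 579 in [674, 1800] is false
  rating > 1836: 1054 > 1836 is false
  age < 63 years: 69 < 63 is false
Combine:
[1.1] NOT false = true
[1.2] NOT false = true
[1] true OR true = true
[2] false OR true = true
[3] true OR true OR true = true
[4] false OR true = true
[5.2] NOT false = true
[5.3] NOT true = false
[5] false OR true OR false = true
[6.1] NOT true = false
[6.2] NOT false = true
[6] false OR true = true
[7] true OR true OR false = true
[8.2] NOT false = true
[8] false OR true OR false = true
[root] true AND true AND true AND true AND true AND true AND true AND true = true
Overall: true → qualifies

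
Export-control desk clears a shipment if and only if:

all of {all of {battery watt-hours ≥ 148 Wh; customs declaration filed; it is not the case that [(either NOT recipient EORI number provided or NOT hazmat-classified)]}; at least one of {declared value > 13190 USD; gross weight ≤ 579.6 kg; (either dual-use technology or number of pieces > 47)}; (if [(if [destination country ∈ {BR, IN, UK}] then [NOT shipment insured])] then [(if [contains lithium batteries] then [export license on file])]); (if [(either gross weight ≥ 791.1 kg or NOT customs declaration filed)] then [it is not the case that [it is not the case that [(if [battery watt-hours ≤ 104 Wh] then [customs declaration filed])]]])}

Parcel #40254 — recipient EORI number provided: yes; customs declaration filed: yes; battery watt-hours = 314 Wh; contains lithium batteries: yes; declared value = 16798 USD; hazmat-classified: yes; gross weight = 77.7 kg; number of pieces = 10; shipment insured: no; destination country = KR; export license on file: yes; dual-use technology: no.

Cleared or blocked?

Atomic conditions:
  battery watt-hours ≥ 148 Wh: 314 ≥ 148 is true
  customs declaration filed: yes → true
  NOT recipient EORI number provided: yes → false
  NOT hazmat-classified: yes → false
  declared value > 13190 USD: 16798 > 13190 is true
  gross weight ≤ 579.6 kg: 77.7 ≤ 579.6 is true
  dual-use technology: no → false
  number of pieces > 47: 10 > 47 is false
  destination country ∈ {BR, IN, UK}: KR is not in the set → false
  NOT shipment insured: no → true
  contains lithium batteries: yes → true
  export license on file: yes → true
  gross weight ≥ 791.1 kg: 77.7 ≥ 791.1 is false
  NOT customs declaration filed: yes → false
  battery watt-hours ≤ 104 Wh: 314 ≤ 104 is false
Combine:
[1.3.1] false OR false = false
[1.3] NOT false = true
[1] true AND true AND true = true
[2.3] false OR false = false
[2] true OR true OR false = true
[3.1] false → true (antecedent false ⇒ implication holds) = true
[3.2] true → true = true
[3] true → true = true
[4.1] false OR false = false
[4.2.1.1] false → true (antecedent false ⇒ implication holds) = true
[4.2.1] NOT true = false
[4.2] NOT false = true
[4] false → true (antecedent false ⇒ implication holds) = true
[root] true AND true AND true AND true = true
Overall: true → cleared

Cleared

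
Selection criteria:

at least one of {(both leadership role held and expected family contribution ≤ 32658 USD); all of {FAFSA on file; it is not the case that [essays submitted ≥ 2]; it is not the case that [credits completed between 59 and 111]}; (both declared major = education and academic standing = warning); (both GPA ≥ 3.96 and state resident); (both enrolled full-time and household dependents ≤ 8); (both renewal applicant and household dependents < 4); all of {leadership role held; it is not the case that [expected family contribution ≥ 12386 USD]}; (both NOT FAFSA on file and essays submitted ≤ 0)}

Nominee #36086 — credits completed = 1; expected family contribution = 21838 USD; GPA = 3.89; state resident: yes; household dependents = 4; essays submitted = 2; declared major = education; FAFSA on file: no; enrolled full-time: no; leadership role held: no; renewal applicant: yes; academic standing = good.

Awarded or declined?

Atomic conditions:
  leadership role held: no → false
  expected family contribution ≤ 32658 USD: 21838 ≤ 32658 is true
  FAFSA on file: no → false
  essays submitted ≥ 2: 2 ≥ 2 is true
  credits completed between 59 and 111: 1 in [59, 111] is false
  declared major = education: education == education is true
  academic standing = warning: good == warning is false
  GPA ≥ 3.96: 3.89 ≥ 3.96 is false
  state resident: yes → true
  enrolled full-time: no → false
  household dependents ≤ 8: 4 ≤ 8 is true
  renewal applicant: yes → true
  household dependents < 4: 4 < 4 is false
  expected family contribution ≥ 12386 USD: 21838 ≥ 12386 is true
  NOT FAFSA on file: no → true
  essays submitted ≤ 0: 2 ≤ 0 is false
Combine:
[1] false AND true = false
[2.2] NOT true = false
[2.3] NOT false = true
[2] false AND false AND true = false
[3] true AND false = false
[4] false AND true = false
[5] false AND true = false
[6] true AND false = false
[7.2] NOT true = false
[7] false AND false = false
[8] true AND false = false
[root] false OR false OR false OR false OR false OR false OR false OR false = false
Overall: false → declined

Declined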